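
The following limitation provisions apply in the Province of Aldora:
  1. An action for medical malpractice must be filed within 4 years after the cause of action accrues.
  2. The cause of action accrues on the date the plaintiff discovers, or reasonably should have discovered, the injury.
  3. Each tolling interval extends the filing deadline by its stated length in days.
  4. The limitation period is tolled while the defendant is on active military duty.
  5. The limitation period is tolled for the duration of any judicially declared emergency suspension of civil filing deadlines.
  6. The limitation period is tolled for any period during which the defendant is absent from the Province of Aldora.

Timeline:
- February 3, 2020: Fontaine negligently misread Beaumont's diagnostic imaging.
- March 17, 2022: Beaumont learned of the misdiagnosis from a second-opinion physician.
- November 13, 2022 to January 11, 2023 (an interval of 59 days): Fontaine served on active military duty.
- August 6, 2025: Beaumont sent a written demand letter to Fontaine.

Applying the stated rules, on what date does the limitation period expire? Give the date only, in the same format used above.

May 15, 2026

Accrual is tied to discovery, so the period began on March 17, 2022 rather than on February 3, 2020 when the act occurred.
The untolled deadline — 4 years after March 17, 2022 — is March 17, 2026.
The period was tolled for 59 days by the defendant's active military service (November 13, 2022 to January 11, 2023), pushing the deadline to May 15, 2026.
The other events in the timeline have no effect on the limitation period under the stated rules.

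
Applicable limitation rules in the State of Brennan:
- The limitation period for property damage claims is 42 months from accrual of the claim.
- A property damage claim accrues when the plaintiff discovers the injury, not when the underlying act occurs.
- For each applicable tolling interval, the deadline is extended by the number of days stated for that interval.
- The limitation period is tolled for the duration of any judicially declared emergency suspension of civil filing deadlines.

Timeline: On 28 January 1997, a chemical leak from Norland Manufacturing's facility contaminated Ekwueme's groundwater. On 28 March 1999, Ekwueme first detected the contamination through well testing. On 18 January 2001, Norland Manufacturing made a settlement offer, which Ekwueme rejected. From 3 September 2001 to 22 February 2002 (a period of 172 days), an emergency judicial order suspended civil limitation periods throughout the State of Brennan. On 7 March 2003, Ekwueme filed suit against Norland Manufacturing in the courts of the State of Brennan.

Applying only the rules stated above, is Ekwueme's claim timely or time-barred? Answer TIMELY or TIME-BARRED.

TIMELY

Under the discovery rule, the claim accrued on 28 March 1999, when Ekwueme discovered the injury — not on the 28 January 1997 date of the underlying act.
The untolled deadline — 42 months after 28 March 1999 — is 28 September 2002.
The period was tolled for 172 days by the emergency suspension of filing deadlines (3 September 2001 to 22 February 2002), pushing the deadline to 19 March 2003.
Nothing else in the chronology tolls or restarts the period.
Filing on 7 March 2003 beat the 19 March 2003 deadline — the action is timely.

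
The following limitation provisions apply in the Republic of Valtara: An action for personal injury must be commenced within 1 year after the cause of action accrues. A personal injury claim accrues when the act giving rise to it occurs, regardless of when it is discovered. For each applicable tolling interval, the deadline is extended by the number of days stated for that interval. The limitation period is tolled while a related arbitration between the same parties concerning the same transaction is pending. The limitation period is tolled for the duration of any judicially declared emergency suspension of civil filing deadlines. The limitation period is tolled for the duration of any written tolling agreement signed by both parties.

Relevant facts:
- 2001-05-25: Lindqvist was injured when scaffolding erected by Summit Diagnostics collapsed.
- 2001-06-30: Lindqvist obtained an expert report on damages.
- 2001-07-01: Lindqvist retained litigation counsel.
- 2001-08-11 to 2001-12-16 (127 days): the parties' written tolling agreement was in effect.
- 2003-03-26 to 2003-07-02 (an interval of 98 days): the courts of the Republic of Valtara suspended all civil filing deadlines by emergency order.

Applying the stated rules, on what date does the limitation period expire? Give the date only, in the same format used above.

The cause of action accrued on 2001-05-25, the date of the act.
Adding the 1 year base period to 2001-05-25 gives a deadline of 2002-05-25, before any tolling.
Because the written tolling agreement ran from 2001-08-11 to 2001-12-16, the deadline is extended by 127 days to 2002-09-29.
The emergency suspension of filing deadlines from 2003-03-26 to 2003-07-02 began after the period had already run on 2002-09-29, so it has no tolling effect.
The other events in the timeline have no effect on the limitation period under the stated rules.

2002-09-29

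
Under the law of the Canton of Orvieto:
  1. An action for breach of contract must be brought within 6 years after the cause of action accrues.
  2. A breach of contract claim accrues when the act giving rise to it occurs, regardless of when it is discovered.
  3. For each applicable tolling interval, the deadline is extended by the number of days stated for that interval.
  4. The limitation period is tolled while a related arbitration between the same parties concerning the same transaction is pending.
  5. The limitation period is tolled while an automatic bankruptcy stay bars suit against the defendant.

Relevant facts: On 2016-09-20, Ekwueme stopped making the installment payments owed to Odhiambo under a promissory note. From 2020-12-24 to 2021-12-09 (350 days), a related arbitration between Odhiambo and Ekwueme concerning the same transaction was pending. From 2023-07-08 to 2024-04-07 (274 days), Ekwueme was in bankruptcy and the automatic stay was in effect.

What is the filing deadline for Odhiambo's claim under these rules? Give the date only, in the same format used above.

2024-06-05

The limitation period began to run on 2016-09-20.
Adding the 6 years base period to 2016-09-20 gives a deadline of 2022-09-20, before any tolling.
Because the pending related arbitration ran from 2020-12-24 to 2021-12-09, the deadline is extended by 350 days to 2023-09-05.
The period was tolled for 274 days by the automatic bankruptcy stay (2023-07-08 to 2024-04-07), pushing the deadline to 2024-06-05.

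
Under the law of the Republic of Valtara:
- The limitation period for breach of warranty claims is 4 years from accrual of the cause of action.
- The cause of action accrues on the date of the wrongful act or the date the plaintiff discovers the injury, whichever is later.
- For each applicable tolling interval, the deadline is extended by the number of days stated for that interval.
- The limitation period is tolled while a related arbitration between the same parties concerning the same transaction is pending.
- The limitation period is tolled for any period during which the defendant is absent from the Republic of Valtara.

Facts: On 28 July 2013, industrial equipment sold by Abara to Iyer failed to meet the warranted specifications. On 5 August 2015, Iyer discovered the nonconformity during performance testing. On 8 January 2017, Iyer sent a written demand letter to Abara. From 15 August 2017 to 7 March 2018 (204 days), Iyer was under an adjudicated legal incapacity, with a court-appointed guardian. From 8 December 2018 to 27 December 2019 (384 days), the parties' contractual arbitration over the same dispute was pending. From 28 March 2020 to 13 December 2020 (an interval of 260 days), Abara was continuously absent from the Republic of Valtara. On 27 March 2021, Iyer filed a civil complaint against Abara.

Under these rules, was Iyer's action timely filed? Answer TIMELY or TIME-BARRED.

TIMELY

The claim accrued on 5 August 2015 — the later of the 28 July 2013 act and the 5 August 2015 discovery.
The untolled deadline — 4 years after 5 August 2015 — is 5 August 2019.
The pending related arbitration from 8 December 2018 to 27 December 2019 tolled the period for 384 days, extending the deadline to 23 August 2020.
Because the defendant's absence from the jurisdiction ran from 28 March 2020 to 13 December 2020, the deadline is extended by 260 days to 10 May 2021.
Although the plaintiff's incapacity ran from 15 August 2017 to 7 March 2018, the stated rules do not make that a tolling event, so it is disregarded.
None of the other events listed affects the running of the period under the stated rules.
Iyer filed on 27 March 2021, before the 10 May 2021 deadline, so the action is timely.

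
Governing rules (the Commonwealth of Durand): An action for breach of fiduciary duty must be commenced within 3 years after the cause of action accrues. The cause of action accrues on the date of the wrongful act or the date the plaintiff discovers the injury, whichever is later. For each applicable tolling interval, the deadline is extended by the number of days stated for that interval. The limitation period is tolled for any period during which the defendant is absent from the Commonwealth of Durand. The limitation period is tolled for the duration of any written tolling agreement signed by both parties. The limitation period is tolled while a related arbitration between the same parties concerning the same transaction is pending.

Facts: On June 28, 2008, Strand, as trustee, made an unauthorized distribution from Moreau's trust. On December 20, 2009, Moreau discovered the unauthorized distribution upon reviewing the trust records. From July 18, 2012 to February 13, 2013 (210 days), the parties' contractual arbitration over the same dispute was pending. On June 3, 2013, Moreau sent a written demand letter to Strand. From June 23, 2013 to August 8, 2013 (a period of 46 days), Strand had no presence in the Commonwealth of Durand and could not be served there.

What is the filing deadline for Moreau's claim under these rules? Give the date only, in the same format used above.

The claim accrued on December 20, 2009 — the later of the June 28, 2008 act and the December 20, 2009 discovery.
The untolled deadline — 3 years after December 20, 2009 — is December 20, 2012.
The period was tolled for 210 days by the pending related arbitration (July 18, 2012 to February 13, 2013), pushing the deadline to July 18, 2013.
The defendant's absence from the jurisdiction from June 23, 2013 to August 8, 2013 tolled the period for 46 days, extending the deadline to September 2, 2013.
None of the other events listed affects the running of the period under the stated rules.

September 2, 2013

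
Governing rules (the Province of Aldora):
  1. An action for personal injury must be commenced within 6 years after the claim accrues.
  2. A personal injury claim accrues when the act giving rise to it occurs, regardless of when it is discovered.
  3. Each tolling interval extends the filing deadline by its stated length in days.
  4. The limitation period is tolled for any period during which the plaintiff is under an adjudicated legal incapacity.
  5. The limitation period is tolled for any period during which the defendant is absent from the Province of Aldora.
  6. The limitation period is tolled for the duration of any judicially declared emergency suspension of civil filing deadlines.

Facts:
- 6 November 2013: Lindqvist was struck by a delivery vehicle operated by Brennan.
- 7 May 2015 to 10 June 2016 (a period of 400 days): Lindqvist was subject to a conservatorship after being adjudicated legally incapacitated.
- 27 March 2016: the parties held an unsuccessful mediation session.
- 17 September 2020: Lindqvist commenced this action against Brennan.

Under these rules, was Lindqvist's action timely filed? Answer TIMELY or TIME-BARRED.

TIMELY

The claim accrued on 6 November 2013, the date of the act.
Adding the 6 years base period to 6 November 2013 gives a deadline of 6 November 2019, before any tolling.
The plaintiff's legal incapacity from 7 May 2015 to 10 June 2016 tolled the period for 400 days, extending the deadline to 10 December 2020.
None of the other events listed affects the running of the period under the stated rules.
Lindqvist filed on 17 September 2020, before the 10 December 2020 deadline, so the action is timely.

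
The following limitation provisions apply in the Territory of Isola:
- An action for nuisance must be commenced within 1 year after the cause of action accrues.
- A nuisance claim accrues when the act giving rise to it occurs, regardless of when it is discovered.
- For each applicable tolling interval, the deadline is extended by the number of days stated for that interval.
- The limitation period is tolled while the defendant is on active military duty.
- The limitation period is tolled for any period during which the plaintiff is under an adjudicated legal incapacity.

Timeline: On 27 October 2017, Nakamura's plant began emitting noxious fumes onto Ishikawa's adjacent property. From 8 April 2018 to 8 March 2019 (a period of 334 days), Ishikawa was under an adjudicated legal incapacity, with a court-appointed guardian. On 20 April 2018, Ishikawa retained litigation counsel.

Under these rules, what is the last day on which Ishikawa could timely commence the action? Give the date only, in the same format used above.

The claim accrued on 27 October 2017, when the wrongful act occurred.
The untolled deadline — 1 year after 27 October 2017 — is 27 October 2018.
The period was tolled for 334 days by the plaintiff's legal incapacity (8 April 2018 to 8 March 2019), pushing the deadline to 26 September 2019.
The other events in the timeline have no effect on the limitation period under the stated rules.

26 September 2019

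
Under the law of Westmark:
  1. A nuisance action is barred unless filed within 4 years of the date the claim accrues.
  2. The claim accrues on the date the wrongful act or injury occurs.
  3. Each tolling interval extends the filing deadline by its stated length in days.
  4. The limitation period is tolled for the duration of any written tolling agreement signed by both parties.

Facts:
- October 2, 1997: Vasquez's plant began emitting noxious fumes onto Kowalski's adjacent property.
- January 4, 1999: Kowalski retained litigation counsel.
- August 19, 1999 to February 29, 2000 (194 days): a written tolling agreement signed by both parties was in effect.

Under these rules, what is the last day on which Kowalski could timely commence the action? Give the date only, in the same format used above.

April 14, 2002

The claim accrued on October 2, 1997, when the wrongful act occurred.
4 years from October 2, 1997 is October 2, 2001.
Because the written tolling agreement ran from August 19, 1999 to February 29, 2000, the deadline is extended by 194 days to April 14, 2002.
The other events in the timeline have no effect on the limitation period under the stated rules.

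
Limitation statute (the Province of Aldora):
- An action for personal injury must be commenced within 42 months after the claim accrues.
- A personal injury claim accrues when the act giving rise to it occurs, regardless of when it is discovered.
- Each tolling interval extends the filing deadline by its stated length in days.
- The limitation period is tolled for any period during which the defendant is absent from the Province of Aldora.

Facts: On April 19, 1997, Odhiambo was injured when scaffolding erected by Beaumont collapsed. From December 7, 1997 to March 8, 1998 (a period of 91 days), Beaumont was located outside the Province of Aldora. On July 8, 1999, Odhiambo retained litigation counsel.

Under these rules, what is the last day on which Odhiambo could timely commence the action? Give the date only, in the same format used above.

The claim accrued on April 19, 1997, the date of the act.
The untolled deadline — 42 months after April 19, 1997 — is October 19, 2000.
The period was tolled for 91 days by the defendant's absence from the jurisdiction (December 7, 1997 to March 8, 1998), pushing the deadline to January 18, 2001.
None of the other events listed affects the running of the period under the stated rules.

January 18, 2001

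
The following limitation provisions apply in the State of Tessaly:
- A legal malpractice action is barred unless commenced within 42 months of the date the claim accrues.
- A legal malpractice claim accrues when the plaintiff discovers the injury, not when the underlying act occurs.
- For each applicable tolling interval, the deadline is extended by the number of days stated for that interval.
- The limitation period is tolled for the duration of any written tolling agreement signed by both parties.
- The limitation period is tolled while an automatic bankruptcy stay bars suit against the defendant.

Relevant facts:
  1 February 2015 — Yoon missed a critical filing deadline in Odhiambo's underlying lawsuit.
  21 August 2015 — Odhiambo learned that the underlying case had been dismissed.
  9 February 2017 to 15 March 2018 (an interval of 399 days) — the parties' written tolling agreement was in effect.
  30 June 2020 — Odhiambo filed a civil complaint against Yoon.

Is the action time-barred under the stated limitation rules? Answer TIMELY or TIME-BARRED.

TIME-BARRED

Under the discovery rule, the claim accrued on 21 August 2015, when Odhiambo discovered the injury — not on the 1 February 2015 date of the underlying act.
42 months from 21 August 2015 is 21 February 2019.
Because the written tolling agreement ran from 9 February 2017 to 15 March 2018, the deadline is extended by 399 days to 26 March 2020.
Filing on 30 June 2020 missed the 26 March 2020 deadline — the action is time-barred.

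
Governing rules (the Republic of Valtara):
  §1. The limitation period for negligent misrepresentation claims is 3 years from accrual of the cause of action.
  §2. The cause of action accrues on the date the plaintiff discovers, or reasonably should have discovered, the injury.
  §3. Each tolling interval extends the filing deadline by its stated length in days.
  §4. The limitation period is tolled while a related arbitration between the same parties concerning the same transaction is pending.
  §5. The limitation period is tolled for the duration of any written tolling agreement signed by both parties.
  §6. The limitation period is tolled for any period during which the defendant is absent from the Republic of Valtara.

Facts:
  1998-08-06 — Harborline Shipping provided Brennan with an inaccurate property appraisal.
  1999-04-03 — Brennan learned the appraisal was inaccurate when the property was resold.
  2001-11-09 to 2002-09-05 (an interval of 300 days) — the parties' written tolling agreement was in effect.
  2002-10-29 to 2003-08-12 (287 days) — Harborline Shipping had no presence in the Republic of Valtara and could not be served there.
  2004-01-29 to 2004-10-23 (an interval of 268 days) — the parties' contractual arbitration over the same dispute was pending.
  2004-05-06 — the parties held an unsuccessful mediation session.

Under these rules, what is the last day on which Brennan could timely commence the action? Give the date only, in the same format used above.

Accrual is tied to discovery, so the period began on 1999-04-03 rather than on 1998-08-06 when the act occurred.
Adding the 3 years base period to 1999-04-03 gives a deadline of 2002-04-03, before any tolling.
Because the written tolling agreement ran from 2001-11-09 to 2002-09-05, the deadline is extended by 300 days to 2003-01-28.
The defendant's absence from the jurisdiction from 2002-10-29 to 2003-08-12 tolled the period for 287 days, extending the deadline to 2003-11-11.
By the time the pending related arbitration began on 2004-01-29, the limitation period had already expired on 2003-11-11; that interval cannot revive it.
None of the other events listed affects the running of the period under the stated rules.

2003-11-11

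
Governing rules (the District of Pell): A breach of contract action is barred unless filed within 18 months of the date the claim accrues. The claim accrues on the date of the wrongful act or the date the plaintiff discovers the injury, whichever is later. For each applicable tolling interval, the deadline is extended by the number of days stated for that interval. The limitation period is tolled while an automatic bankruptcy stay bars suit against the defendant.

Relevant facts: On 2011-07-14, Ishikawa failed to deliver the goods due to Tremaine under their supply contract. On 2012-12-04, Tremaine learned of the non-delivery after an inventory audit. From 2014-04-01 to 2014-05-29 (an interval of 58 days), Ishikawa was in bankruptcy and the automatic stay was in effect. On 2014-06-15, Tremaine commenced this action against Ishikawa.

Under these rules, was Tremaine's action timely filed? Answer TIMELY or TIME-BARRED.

TIMELY

The claim accrued on 2012-12-04 — the later of the 2011-07-14 act and the 2012-12-04 discovery.
18 months from 2012-12-04 is 2014-06-04.
The automatic bankruptcy stay from 2014-04-01 to 2014-05-29 tolled the period for 58 days, extending the deadline to 2014-08-01.
The 2014-06-15 filing precedes the 2014-08-01 deadline; the claim is timely.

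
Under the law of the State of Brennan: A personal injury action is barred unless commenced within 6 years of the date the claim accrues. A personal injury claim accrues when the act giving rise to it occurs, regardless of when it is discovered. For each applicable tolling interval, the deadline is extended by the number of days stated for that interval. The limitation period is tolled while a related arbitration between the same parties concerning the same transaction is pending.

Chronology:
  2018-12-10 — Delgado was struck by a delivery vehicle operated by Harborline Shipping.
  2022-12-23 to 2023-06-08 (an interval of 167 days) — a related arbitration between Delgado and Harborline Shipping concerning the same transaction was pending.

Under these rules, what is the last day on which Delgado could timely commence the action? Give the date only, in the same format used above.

The claim accrued on 2018-12-10, when the wrongful act occurred.
6 years from 2018-12-10 is 2024-12-10.
The pending related arbitration from 2022-12-23 to 2023-06-08 tolled the period for 167 days, extending the deadline to 2025-05-26.

2025-05-26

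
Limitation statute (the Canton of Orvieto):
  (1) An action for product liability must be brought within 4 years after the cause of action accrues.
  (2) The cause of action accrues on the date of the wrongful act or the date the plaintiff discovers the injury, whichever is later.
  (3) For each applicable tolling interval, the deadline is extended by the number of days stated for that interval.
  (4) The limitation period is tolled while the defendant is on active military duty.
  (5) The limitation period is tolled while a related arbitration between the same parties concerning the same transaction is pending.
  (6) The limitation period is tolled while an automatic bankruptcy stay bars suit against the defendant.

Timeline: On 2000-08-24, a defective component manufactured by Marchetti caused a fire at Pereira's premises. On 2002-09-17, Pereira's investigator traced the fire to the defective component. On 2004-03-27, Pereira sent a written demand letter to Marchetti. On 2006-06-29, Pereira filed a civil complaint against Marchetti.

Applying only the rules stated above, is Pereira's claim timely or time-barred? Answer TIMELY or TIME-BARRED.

TIMELY

Taking the later of the act (2000-08-24) and discovery (2002-09-17), the claim accrued on 2002-09-17.
4 years from 2002-09-17 is 2006-09-17.
Nothing else in the chronology tolls or restarts the period.
Pereira filed on 2006-06-29, before the 2006-09-17 deadline, so the action is timely.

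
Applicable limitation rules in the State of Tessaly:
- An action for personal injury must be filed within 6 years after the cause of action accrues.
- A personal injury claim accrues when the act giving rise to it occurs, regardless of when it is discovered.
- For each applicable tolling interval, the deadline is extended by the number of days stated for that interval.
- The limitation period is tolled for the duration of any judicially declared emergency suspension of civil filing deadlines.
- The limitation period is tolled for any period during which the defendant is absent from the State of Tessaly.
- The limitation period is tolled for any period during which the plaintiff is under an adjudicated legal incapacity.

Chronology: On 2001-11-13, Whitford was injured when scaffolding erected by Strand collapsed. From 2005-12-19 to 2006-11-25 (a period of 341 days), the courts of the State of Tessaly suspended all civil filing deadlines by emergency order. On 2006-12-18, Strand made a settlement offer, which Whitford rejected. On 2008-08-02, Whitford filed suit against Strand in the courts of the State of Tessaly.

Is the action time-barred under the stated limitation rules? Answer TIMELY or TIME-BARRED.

The cause of action accrued on 2001-11-13, the date of the act.
The untolled deadline — 6 years after 2001-11-13 — is 2007-11-13.
The period was tolled for 341 days by the emergency suspension of filing deadlines (2005-12-19 to 2006-11-25), pushing the deadline to 2008-10-19.
None of the other events listed affects the running of the period under the stated rules.
Whitford filed on 2008-08-02, before the 2008-10-19 deadline, so the action is timely.

TIMELY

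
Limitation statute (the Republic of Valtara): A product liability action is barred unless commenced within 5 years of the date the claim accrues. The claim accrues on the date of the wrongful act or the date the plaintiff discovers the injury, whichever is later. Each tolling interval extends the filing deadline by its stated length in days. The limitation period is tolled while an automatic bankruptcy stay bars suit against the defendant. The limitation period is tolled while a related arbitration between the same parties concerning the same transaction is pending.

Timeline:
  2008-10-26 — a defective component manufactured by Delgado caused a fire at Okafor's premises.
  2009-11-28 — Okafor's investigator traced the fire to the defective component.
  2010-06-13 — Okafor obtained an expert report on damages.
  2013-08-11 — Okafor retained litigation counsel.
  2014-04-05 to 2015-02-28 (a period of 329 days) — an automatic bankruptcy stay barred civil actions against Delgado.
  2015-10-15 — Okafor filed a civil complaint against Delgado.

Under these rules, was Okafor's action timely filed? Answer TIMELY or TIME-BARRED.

TIMELY

Because discovery on 2009-11-28 post-dates the 2008-10-26 act, accrual under the later-of rule falls on 2009-11-28.
5 years from 2009-11-28 is 2014-11-28.
Because the automatic bankruptcy stay ran from 2014-04-05 to 2015-02-28, the deadline is extended by 329 days to 2015-10-23.
The other events in the timeline have no effect on the limitation period under the stated rules.
The 2015-10-15 filing precedes the 2015-10-23 deadline; the claim is timely.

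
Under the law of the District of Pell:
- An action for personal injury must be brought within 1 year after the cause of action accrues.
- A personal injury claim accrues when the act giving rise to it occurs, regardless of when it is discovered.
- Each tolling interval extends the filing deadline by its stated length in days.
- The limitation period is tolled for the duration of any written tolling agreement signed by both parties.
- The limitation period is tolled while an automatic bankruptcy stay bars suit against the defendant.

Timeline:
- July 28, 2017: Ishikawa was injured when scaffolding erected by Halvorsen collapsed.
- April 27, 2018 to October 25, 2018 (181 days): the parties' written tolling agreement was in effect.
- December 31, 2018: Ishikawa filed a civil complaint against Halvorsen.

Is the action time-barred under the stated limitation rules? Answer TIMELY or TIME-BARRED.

The cause of action accrued on July 28, 2017, the date of the act.
The untolled deadline — 1 year after July 28, 2017 — is July 28, 2018.
The period was tolled for 181 days by the written tolling agreement (April 27, 2018 to October 25, 2018), pushing the deadline to January 25, 2019.
Filing on December 31, 2018 beat the January 25, 2019 deadline — the action is timely.

TIMELY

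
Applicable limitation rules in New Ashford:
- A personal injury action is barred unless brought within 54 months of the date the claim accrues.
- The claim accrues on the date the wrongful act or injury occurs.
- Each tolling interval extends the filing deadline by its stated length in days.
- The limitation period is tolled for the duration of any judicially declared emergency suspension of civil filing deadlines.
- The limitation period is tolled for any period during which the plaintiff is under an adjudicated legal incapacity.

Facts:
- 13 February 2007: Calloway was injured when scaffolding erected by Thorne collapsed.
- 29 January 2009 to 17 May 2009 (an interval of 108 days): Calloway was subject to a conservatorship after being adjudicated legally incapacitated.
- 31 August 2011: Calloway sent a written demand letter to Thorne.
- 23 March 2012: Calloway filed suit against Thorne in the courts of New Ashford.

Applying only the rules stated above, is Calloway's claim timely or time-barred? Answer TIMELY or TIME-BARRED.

The claim accrued on 13 February 2007, the date of the act.
Adding the 54 months base period to 13 February 2007 gives a deadline of 13 August 2011, before any tolling.
The period was tolled for 108 days by the plaintiff's legal incapacity (29 January 2009 to 17 May 2009), pushing the deadline to 29 November 2011.
Nothing else in the chronology tolls or restarts the period.
Filing on 23 March 2012 missed the 29 November 2011 deadline — the action is time-barred.

TIME-BARRED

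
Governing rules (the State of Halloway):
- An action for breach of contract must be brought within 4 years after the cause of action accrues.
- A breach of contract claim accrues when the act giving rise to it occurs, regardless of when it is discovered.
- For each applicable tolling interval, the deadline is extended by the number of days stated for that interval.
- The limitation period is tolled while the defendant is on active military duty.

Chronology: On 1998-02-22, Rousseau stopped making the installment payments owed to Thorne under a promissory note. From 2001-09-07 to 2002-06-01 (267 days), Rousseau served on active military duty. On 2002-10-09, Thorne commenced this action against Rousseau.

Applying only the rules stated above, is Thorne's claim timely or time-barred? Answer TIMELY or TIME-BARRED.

The claim accrued on 1998-02-22, when the wrongful act occurred.
The untolled deadline — 4 years after 1998-02-22 — is 2002-02-22.
Because the defendant's active military service ran from 2001-09-07 to 2002-06-01, the deadline is extended by 267 days to 2002-11-16.
Thorne filed on 2002-10-09, before the 2002-11-16 deadline, so the action is timely.

TIMELY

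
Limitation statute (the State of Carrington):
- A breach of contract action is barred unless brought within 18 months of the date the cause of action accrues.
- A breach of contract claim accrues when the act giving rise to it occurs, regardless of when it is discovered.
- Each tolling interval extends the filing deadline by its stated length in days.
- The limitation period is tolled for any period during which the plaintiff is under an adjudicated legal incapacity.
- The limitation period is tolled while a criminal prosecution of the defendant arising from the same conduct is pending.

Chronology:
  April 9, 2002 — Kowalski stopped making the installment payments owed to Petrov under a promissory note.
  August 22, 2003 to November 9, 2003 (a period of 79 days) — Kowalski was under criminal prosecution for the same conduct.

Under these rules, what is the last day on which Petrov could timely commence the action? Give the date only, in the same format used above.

The limitation period began to run on April 9, 2002.
18 months from April 9, 2002 is October 9, 2003.
Because the pending criminal prosecution ran from August 22, 2003 to November 9, 2003, the deadline is extended by 79 days to December 27, 2003.

December 27, 2003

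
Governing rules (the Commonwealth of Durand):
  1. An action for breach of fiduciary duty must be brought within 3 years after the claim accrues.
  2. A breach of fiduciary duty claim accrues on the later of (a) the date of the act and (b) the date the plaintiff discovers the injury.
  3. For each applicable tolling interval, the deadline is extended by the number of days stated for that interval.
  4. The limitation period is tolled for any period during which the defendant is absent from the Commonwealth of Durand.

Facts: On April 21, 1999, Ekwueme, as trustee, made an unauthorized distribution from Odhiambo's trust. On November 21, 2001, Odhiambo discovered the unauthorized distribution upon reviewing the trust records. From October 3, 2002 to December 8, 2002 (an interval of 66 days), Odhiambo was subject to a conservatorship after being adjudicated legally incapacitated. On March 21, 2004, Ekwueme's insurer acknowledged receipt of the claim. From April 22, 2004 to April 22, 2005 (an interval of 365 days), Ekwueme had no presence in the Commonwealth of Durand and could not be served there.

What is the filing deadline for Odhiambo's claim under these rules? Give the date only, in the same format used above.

Taking the later of the act (April 21, 1999) and discovery (November 21, 2001), the claim accrued on November 21, 2001.
Adding the 3 years base period to November 21, 2001 gives a deadline of November 21, 2004, before any tolling.
The period was tolled for 365 days by the defendant's absence from the jurisdiction (April 22, 2004 to April 22, 2005), pushing the deadline to November 21, 2005.
The plaintiff's legal incapacity from October 3, 2002 to December 8, 2002 does not toll the period, because no stated rule makes the plaintiff's incapacity a tolling event.
Nothing else in the chronology tolls or restarts the period.

November 21, 2005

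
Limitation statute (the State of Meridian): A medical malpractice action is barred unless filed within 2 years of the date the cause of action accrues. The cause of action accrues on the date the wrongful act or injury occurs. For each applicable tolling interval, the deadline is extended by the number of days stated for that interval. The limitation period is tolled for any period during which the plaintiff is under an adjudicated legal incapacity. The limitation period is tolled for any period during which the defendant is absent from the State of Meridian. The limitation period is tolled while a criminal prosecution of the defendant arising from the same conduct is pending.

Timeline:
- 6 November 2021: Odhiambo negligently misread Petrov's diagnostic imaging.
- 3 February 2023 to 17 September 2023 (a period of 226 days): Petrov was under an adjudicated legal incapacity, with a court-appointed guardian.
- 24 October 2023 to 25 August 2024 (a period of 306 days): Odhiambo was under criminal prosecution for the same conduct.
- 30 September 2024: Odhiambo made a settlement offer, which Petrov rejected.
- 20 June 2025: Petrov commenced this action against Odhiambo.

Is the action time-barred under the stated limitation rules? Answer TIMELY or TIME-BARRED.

The cause of action accrued on 6 November 2021, the date of the act.
2 years from 6 November 2021 is 6 November 2023.
Because the plaintiff's legal incapacity ran from 3 February 2023 to 17 September 2023, the deadline is extended by 226 days to 19 June 2024.
The period was tolled for 306 days by the pending criminal prosecution (24 October 2023 to 25 August 2024), pushing the deadline to 21 April 2025.
None of the other events listed affects the running of the period under the stated rules.
The 20 June 2025 filing falls after the 21 April 2025 deadline; the claim is time-barred.

TIME-BARRED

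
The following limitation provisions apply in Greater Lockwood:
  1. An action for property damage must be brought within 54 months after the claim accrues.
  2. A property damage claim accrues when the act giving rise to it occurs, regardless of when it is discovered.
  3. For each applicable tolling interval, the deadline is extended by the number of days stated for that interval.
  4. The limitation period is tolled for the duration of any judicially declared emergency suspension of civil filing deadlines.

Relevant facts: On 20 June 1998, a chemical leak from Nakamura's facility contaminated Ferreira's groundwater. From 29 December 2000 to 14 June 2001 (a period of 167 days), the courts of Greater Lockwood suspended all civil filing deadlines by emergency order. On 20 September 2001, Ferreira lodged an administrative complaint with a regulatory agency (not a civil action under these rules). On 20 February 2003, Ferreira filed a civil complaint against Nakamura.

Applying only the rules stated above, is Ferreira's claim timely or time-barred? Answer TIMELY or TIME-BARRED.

TIMELY

The claim accrued on 20 June 1998, when the wrongful act occurred.
54 months from 20 June 1998 is 20 December 2002.
The period was tolled for 167 days by the emergency suspension of filing deadlines (29 December 2000 to 14 June 2001), pushing the deadline to 5 June 2003.
Nothing else in the chronology tolls or restarts the period.
Filing on 20 February 2003 beat the 5 June 2003 deadline — the action is timely.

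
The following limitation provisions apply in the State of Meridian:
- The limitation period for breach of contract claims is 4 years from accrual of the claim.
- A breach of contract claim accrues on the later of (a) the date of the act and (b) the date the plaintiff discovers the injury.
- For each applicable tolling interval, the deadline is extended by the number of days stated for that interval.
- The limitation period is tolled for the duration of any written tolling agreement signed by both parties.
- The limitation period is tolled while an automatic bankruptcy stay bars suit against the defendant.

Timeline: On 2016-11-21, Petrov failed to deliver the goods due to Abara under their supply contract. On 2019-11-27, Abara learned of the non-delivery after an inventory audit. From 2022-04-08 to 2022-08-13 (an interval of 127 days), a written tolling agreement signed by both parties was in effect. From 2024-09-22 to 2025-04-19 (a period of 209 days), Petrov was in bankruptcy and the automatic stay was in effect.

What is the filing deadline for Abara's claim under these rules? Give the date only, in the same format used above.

Taking the later of the act (2016-11-21) and discovery (2019-11-27), the claim accrued on 2019-11-27.
4 years from 2019-11-27 is 2023-11-27.
The written tolling agreement from 2022-04-08 to 2022-08-13 tolled the period for 127 days, extending the deadline to 2024-04-02.
The automatic bankruptcy stay starting 2024-09-22 came too late — the period had run on 2024-04-02 — and so does not extend the deadline.

2024-04-02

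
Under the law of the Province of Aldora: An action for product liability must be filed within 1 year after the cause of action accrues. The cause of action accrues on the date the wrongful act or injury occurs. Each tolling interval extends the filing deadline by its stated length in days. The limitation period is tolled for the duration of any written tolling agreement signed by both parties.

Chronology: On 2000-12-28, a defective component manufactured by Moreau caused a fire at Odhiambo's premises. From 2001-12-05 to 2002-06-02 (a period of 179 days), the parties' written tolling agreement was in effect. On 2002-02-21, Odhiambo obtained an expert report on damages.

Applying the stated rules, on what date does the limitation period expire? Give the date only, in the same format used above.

The cause of action accrued on 2000-12-28, the date of the act.
1 year from 2000-12-28 is 2001-12-28.
The period was tolled for 179 days by the written tolling agreement (2001-12-05 to 2002-06-02), pushing the deadline to 2002-06-25.
None of the other events listed affects the running of the period under the stated rules.

2002-06-25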